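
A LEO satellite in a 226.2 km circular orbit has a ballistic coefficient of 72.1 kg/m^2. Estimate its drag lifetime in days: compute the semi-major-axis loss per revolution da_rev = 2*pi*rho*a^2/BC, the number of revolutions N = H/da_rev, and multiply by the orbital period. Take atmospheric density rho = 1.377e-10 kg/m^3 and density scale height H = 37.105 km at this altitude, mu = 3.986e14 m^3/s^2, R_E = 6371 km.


a = R_E + alt = 6597.2000 km = 6.5972e+06 m
da_rev = 2*pi*rho*a^2/BC = 2*pi*1.377e-10*(6.5972e+06)^2/72.1 = 522.273325 m per revolution
N = H/da_rev = 37105.0000 m / 522.273325 m = 71.0452 revolutions
P = 2*pi*sqrt(a^3/mu) = 5332.7435 s
lifetime = N*P = 71.0452 * 5332.7435 = 378865.6993 s = 4.3850 days

4.3850 days


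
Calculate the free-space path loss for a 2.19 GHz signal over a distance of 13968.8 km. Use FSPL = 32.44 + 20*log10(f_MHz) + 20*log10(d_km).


f = 2.19 GHz = 2190.0000 MHz
d = 13968.8 km
FSPL = 32.44 + 20*log10(2190.0000) + 20*log10(13968.8)
FSPL = 32.44 + 66.8089 + 82.9032
FSPL = 182.1521 dB

182.1521 dB


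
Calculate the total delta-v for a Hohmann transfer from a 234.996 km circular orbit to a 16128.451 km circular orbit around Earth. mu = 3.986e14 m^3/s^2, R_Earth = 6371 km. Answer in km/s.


r1 = 6605.9960 km = 6.605996e+06 m
r2 = 22499.4510 km = 2.2499451e+07 m
dv1 = sqrt(mu/r1)*(sqrt(2*r2/(r1+r2)) - 1) = 1890.7547 m/s
dv2 = sqrt(mu/r2)*(1 - sqrt(2*r1/(r1+r2))) = 1373.2097 m/s
total dv = |dv1| + |dv2| = 1890.7547 + 1373.2097 = 3263.9643 m/s = 3.2640 km/s

3.2640 km/s


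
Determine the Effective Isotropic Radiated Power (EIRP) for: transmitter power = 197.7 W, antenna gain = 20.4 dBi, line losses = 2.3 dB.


Pt = 197.7 W = 22.9601 dBW
EIRP = Pt_dBW + Gt - losses = 22.9601 + 20.4 - 2.3 = 41.0601 dBW

41.0601 dBW


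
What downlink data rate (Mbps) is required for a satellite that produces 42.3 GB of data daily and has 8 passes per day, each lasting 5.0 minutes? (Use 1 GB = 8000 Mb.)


total contact time = 8 * 5.0 * 60 = 2400.0000 s
data = 42.3 GB = 338400.0000 Mb
rate = 338400.0000 / 2400.0000 = 141.0000 Mbps

141.0000 Mbps


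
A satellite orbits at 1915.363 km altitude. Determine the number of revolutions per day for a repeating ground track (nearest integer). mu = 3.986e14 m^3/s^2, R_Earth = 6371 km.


r = 8.286363e+06 m
T = 2*pi*sqrt(r^3/mu) = 7506.8399 s = 125.1140 min
revs/day = 1440 / 125.1140 = 11.5095
Rounded: 12 revolutions per day

12 revolutions per day


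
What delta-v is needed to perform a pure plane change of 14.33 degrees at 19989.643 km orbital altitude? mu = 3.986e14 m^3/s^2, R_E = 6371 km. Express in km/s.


r = 26360.6430 km = 2.6360643e+07 m
V = sqrt(mu/r) = 3888.5765 m/s
di = 14.33 deg = 0.2501057 rad
dV = 2*V*sin(di/2) = 2*3888.5765*sin(0.1250528)
dV = 970.0222 m/s = 0.9700222 km/s

0.9700 km/s


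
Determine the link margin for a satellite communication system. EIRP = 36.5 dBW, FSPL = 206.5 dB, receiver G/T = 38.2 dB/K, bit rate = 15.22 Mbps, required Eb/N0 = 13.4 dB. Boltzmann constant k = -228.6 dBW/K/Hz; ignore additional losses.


C/N0 = EIRP - FSPL + G/T - k = 36.5 - 206.5 + 38.2 - (-228.6)
C/N0 = 96.8000 dB-Hz
R_b = 15.22 Mbps = 1.522e+07 bps -> 10*log10(R_b) = 71.8241 dB-Hz
Eb/N0 = C/N0 - 10*log10(R_b) = 96.8000 - 71.8241 = 24.9759 dB
Margin = Eb/N0 - Eb/N0_req = 24.9759 - 13.4 = 11.5759 dB (link closes)

11.5759 dB


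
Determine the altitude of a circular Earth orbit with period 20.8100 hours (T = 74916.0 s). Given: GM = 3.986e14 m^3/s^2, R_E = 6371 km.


T = 74916.0 s
r = (mu*T^2/(4*pi^2))^(1/3) = (3.986e14 * 74916.0^2 / (4*pi^2))^(1/3)
r = 3.8409817e+07 m = 38409.8172 km
alt = r - R_E = 38409.8172 - 6371 = 32038.8172 km

32038.8172 km


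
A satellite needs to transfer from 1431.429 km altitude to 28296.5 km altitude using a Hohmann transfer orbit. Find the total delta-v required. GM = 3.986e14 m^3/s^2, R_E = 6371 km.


r1 = 7802.4290 km = 7.802429e+06 m
r2 = 34667.5000 km = 3.46675e+07 m
dv1 = sqrt(mu/r1)*(sqrt(2*r2/(r1+r2)) - 1) = 1984.9975 m/s
dv2 = sqrt(mu/r2)*(1 - sqrt(2*r1/(r1+r2))) = 1335.4398 m/s
total dv = |dv1| + |dv2| = 1984.9975 + 1335.4398 = 3320.4374 m/s = 3.3204 km/s

3.3204 km/s


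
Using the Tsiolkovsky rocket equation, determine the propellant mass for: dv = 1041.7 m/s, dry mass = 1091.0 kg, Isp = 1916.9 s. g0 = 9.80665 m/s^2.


ve = Isp * g0 = 1916.9 * 9.80665 = 18798.367385 m/s
mass ratio = exp(dv/ve) = exp(1041.7/18798.367385) = 1.05697852
m_prop = m_dry * (mr - 1) = 1091.0 * (1.05697852 - 1)
m_prop = 62.1636 kg

62.1636 kg


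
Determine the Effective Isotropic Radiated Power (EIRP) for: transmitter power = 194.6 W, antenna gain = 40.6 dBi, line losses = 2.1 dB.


Pt = 194.6 W = 22.8914 dBW
EIRP = Pt_dBW + Gt - losses = 22.8914 + 40.6 - 2.1 = 61.3914 dBW

61.3914 dBW


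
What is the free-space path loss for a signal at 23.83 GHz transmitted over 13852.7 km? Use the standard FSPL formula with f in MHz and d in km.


f = 23.83 GHz = 23830.0000 MHz
d = 13852.7 km
FSPL = 32.44 + 20*log10(23830.0000) + 20*log10(13852.7)
FSPL = 32.44 + 87.5425 + 82.8307
FSPL = 202.8132 dB

202.8132 dB


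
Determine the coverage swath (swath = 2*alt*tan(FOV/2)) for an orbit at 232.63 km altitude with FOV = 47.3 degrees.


FOV = 47.3 deg = 0.8255407 rad
swath = 2 * alt * tan(FOV/2) = 2 * 232.63 * tan(0.4127704)
swath = 2 * 232.63 * 0.4379289
swath = 203.7508 km

203.7508 km


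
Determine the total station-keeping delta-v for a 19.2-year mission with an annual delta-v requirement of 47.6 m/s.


dV = rate * years = 47.6 * 19.2
dV = 913.9200 m/s

913.9200 m/s


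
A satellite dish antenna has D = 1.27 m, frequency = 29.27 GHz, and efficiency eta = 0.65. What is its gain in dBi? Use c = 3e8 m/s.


lambda = c/f = 3e8 / 2.927e+10 = 0.0102494 m
G = eta*(pi*D/lambda)^2 = 0.65*(pi*1.27/0.0102494)^2
G = 98497.1080 (linear)
G = 10*log10(98497.1080) = 49.9342 dBi

49.9342 dBi


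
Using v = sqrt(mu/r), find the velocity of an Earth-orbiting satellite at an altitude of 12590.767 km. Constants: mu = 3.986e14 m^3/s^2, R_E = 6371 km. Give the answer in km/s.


r = R_E + alt = 6371.0 + 12590.767 = 18961.7670 km = 1.8961767e+07 m
v = sqrt(mu/r) = sqrt(3.986e14 / 1.8961767e+07) = 4584.8934 m/s = 4.5849 km/s

4.5849 km/s


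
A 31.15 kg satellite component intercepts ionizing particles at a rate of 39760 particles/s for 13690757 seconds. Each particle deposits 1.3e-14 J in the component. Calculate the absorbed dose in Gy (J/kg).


Total energy deposited = rate * time * E_per
  = 39760 * 13690757 * 1.3e-14 = 0.007076478 J
Dose = E_total / mass = 0.007076478 / 31.15
Dose = 2.2717427e-04 Gy

2.2717e-04 Gy


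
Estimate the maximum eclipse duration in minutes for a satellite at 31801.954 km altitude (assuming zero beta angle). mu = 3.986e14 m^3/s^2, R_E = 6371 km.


r = 38172.9540 km
T = 1237.0681 min
Eclipse fraction = arcsin(R_E/r)/pi = arcsin(6371.0000/38172.9540)/pi
= arcsin(0.1668983)/pi = 0.05337515
Eclipse duration = 0.05337515 * 1237.0681 = 66.0287 min

66.0287 minutes


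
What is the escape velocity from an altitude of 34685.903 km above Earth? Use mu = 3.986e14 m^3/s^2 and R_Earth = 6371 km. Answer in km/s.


r = 6371.0 + 34685.903 = 41056.9030 km = 4.1056903e+07 m
v_esc = sqrt(2*mu/r) = sqrt(2*3.986e14 / 4.1056903e+07)
v_esc = 4406.4673 m/s = 4.4065 km/s

4.4065 km/s


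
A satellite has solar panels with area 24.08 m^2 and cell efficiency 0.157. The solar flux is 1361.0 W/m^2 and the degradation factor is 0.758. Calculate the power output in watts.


P = area * eta * S * degradation
P = 24.08 * 0.157 * 1361.0 * 0.758
P = 3900.1694 W

3900.1694 W


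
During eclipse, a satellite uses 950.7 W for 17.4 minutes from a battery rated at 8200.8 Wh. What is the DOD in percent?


E_used = P * t / 60 = 950.7 * 17.4 / 60 = 275.7030 Wh
DOD = E_used / E_total * 100 = 275.7030 / 8200.8 * 100
DOD = 3.3619 %

3.3619 %


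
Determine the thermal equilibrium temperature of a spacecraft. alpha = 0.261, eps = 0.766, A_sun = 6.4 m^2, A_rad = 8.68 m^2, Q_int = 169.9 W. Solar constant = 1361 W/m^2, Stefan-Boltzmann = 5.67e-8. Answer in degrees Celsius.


Numerator = alpha*S*A_sun + Q_int = 0.261*1361*6.4 + 169.9 = 2443.3144 W
Denominator = eps*sigma*A_rad = 0.766*5.67e-8*8.68 = 3.769915e-07 W/K^4
T^4 = 6.4810862e+09 K^4
T = 283.7344 K = 10.5844 C

10.5844 degrees Celsius


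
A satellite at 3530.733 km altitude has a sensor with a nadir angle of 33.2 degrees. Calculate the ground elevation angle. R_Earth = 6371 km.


r = R_E + alt = 9901.7330 km
Law of sines in the satellite / Earth-center / ground-point triangle:
  sin(nadir)/R_E = sin(90 + el)/r  =>  cos(el) = (r/R_E)*sin(nadir)
cos(el) = (9901.7330 / 6371.0000) * sin(33.2 deg) = 0.8510163
el = arccos(0.8510163) = 31.6776 deg
(Earth-central angle = 90 - nadir - el = 25.1224 deg)

31.6776 degrees


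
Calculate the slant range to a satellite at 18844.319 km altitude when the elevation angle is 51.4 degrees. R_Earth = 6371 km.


h = 18844.319 km, el = 51.4 deg
d = -R_E*sin(el) + sqrt((R_E*sin(el))^2 + 2*R_E*h + h^2)
d = -6371.0000*sin(0.8970992) + sqrt((6371.0000*0.7815205)^2 + 2*6371.0000*18844.319 + 18844.319^2)
d = 19921.0089 km

19921.0089 km


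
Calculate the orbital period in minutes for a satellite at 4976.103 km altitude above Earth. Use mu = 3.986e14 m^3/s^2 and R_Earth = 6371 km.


r = 11347.1030 km = 1.1347103e+07 m
T = 2*pi*sqrt(r^3/mu) = 2*pi*sqrt(1.4610161e+21 / 3.986e14)
T = 12029.2546 s = 200.4876 min

200.4876 minutes


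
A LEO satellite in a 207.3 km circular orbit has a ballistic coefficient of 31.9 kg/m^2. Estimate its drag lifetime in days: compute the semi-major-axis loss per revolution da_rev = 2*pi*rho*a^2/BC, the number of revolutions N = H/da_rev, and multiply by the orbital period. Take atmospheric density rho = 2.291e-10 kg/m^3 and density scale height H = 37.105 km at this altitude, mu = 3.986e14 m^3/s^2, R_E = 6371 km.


a = R_E + alt = 6578.3000 km = 6.5783e+06 m
da_rev = 2*pi*rho*a^2/BC = 2*pi*2.291e-10*(6.5783e+06)^2/31.9 = 1952.727423 m per revolution
N = H/da_rev = 37105.0000 m / 1952.727423 m = 19.0016 revolutions
P = 2*pi*sqrt(a^3/mu) = 5309.8437 s
lifetime = N*P = 19.0016 * 5309.8437 = 100895.6738 s = 1.1678 days

1.1678 days


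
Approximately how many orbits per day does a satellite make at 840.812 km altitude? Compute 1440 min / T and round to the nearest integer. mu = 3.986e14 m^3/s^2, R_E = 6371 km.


r = 7.211812e+06 m
T = 2*pi*sqrt(r^3/mu) = 6095.0576 s = 101.5843 min
revs/day = 1440 / 101.5843 = 14.1754
Rounded: 14 revolutions per day

14 revolutions per day


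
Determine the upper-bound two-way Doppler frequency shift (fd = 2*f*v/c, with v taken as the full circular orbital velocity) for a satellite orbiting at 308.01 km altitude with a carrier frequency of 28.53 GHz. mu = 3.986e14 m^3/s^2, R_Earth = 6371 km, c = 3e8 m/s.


r = 6.67901e+06 m
v = sqrt(mu/r) = 7725.2510 m/s (worst-case radial velocity)
f = 28.53 GHz = 2.853e+10 Hz
fd = 2*f*v/c = 2*2.853e+10*7725.2510/3.0e+08
fd = 1.4693427e+06 Hz

1.4693e+06 Hz


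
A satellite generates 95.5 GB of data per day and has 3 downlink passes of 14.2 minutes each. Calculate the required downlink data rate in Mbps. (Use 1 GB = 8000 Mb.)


total contact time = 3 * 14.2 * 60 = 2556.0000 s
data = 95.5 GB = 764000.0000 Mb
rate = 764000.0000 / 2556.0000 = 298.9045 Mbps

298.9045 Mbps


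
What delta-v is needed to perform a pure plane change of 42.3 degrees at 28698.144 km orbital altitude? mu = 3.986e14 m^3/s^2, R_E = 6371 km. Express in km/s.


r = 35069.1440 km = 3.5069144e+07 m
V = sqrt(mu/r) = 3371.3673 m/s
di = 42.3 deg = 0.7382743 rad
dV = 2*V*sin(di/2) = 2*3371.3673*sin(0.3691371)
dV = 2432.8516 m/s = 2.4329 km/s

2.4329 km/s


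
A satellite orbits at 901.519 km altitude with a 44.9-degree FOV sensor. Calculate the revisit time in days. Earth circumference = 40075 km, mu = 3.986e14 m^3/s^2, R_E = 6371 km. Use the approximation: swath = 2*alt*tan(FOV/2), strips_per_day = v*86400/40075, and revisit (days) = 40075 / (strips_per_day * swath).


swath = 2*901.519*tan(0.3918264) = 745.0001 km
v = sqrt(mu/r) = 7403.3148 m/s = 7.4033 km/s
strips/day = v*86400/40075 = 7.4033*86400/40075 = 15.9612
coverage/day = strips * swath = 15.9612 * 745.0001 = 11891.1191 km
revisit = 40075 / 11891.1191 = 3.3702 days

3.3702 days


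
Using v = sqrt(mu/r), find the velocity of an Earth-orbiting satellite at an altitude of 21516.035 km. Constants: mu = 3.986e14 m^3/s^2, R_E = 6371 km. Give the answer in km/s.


r = R_E + alt = 6371.0 + 21516.035 = 27887.0350 km = 2.7887035e+07 m
v = sqrt(mu/r) = sqrt(3.986e14 / 2.7887035e+07) = 3780.6587 m/s = 3.7807 km/s

3.7807 km/s


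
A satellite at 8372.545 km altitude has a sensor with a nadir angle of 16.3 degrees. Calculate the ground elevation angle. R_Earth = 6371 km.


r = R_E + alt = 14743.5450 km
Law of sines in the satellite / Earth-center / ground-point triangle:
  sin(nadir)/R_E = sin(90 + el)/r  =>  cos(el) = (r/R_E)*sin(nadir)
cos(el) = (14743.5450 / 6371.0000) * sin(16.3 deg) = 0.6495091
el = arccos(0.6495091) = 49.4954 deg
(Earth-central angle = 90 - nadir - el = 24.2046 deg)

49.4954 degrees


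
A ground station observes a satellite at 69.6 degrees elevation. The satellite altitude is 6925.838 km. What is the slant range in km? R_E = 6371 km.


h = 6925.838 km, el = 69.6 deg
d = -R_E*sin(el) + sqrt((R_E*sin(el))^2 + 2*R_E*h + h^2)
d = -6371.0000*sin(1.2147) + sqrt((6371.0000*0.937282)^2 + 2*6371.0000*6925.838 + 6925.838^2)
d = 7138.6550 km

7138.6550 km


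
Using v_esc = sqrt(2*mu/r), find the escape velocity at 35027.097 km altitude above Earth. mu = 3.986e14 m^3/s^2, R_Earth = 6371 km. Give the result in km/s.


r = 6371.0 + 35027.097 = 41398.0970 km = 4.1398097e+07 m
v_esc = sqrt(2*mu/r) = sqrt(2*3.986e14 / 4.1398097e+07)
v_esc = 4388.2712 m/s = 4.3883 km/s

4.3883 km/s


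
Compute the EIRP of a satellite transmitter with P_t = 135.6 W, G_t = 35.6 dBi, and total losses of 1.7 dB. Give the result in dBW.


Pt = 135.6 W = 21.3226 dBW
EIRP = Pt_dBW + Gt - losses = 21.3226 + 35.6 - 1.7 = 55.2226 dBW

55.2226 dBW


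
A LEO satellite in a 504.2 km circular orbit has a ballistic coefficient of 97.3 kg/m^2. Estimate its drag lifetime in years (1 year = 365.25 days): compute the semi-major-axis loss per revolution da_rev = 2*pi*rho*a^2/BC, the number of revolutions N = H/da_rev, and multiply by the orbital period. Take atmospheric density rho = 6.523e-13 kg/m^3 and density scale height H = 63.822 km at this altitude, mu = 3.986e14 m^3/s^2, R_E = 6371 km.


a = R_E + alt = 6875.2000 km = 6.8752e+06 m
da_rev = 2*pi*rho*a^2/BC = 2*pi*6.523e-13*(6.8752e+06)^2/97.3 = 1.991063 m per revolution
N = H/da_rev = 63822.0000 m / 1.991063 m = 32054.2286 revolutions
P = 2*pi*sqrt(a^3/mu) = 5673.3454 s
lifetime = N*P = 32054.2286 * 5673.3454 = 1.8185471e+08 s = 2104.7999 days
years = 2104.7999 / 365.25 = 5.7626 years

5.7626 years


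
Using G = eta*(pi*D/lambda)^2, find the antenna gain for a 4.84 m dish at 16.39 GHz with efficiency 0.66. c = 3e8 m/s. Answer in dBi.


lambda = c/f = 3e8 / 1.639e+10 = 0.01830384 m
G = eta*(pi*D/lambda)^2 = 0.66*(pi*4.84/0.01830384)^2
G = 455459.5387 (linear)
G = 10*log10(455459.5387) = 56.5845 dBi

56.5845 dBi


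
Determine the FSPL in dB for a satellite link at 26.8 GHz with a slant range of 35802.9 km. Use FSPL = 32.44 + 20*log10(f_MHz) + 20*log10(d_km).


f = 26.8 GHz = 26800.0000 MHz
d = 35802.9 km
FSPL = 32.44 + 20*log10(26800.0000) + 20*log10(35802.9)
FSPL = 32.44 + 88.5627 + 91.0784
FSPL = 212.0811 dB

212.0811 dB


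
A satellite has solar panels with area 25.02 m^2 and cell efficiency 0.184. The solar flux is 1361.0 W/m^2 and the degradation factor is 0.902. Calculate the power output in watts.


P = area * eta * S * degradation
P = 25.02 * 0.184 * 1361.0 * 0.902
P = 5651.5788 W

5651.5788 W


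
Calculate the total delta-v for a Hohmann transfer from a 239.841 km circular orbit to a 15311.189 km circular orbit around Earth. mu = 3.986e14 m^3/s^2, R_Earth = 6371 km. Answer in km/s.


r1 = 6610.8410 km = 6.610841e+06 m
r2 = 21682.1890 km = 2.1682189e+07 m
dv1 = sqrt(mu/r1)*(sqrt(2*r2/(r1+r2)) - 1) = 1848.2020 m/s
dv2 = sqrt(mu/r2)*(1 - sqrt(2*r1/(r1+r2))) = 1356.5949 m/s
total dv = |dv1| + |dv2| = 1848.2020 + 1356.5949 = 3204.7968 m/s = 3.2048 km/s

3.2048 km/s


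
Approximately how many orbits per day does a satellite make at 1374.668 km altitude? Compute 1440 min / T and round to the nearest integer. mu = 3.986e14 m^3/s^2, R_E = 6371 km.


r = 7.745668e+06 m
T = 2*pi*sqrt(r^3/mu) = 6784.2140 s = 113.0702 min
revs/day = 1440 / 113.0702 = 12.7354
Rounded: 13 revolutions per day

13 revolutions per day


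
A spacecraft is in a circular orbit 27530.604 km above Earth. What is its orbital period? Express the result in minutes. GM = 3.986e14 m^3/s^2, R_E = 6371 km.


r = 33901.6040 km = 3.3901604e+07 m
T = 2*pi*sqrt(r^3/mu) = 2*pi*sqrt(3.8963749e+22 / 3.986e14)
T = 62121.4510 s = 1035.3575 min

1035.3575 minutes


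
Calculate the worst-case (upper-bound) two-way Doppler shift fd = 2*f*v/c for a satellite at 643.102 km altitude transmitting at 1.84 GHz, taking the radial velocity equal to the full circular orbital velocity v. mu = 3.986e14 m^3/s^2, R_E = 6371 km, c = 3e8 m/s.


r = 7.014102e+06 m
v = sqrt(mu/r) = 7538.4595 m/s (worst-case radial velocity)
f = 1.84 GHz = 1.84e+09 Hz
fd = 2*f*v/c = 2*1.84e+09*7538.4595/3.0e+08
fd = 92471.7704 Hz

92471.7704 Hz


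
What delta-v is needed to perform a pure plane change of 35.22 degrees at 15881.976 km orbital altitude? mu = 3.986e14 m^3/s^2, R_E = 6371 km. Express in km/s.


r = 22252.9760 km = 2.2252976e+07 m
V = sqrt(mu/r) = 4232.2820 m/s
di = 35.22 deg = 0.614705 rad
dV = 2*V*sin(di/2) = 2*4232.2820*sin(0.3073525)
dV = 2560.8374 m/s = 2.5608 km/s

2.5608 km/s


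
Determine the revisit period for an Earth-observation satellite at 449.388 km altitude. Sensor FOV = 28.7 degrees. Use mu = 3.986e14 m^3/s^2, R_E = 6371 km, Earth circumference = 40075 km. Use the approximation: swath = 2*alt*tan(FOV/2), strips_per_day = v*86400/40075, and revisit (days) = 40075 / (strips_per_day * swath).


swath = 2*449.388*tan(0.2504547) = 229.9306 km
v = sqrt(mu/r) = 7644.7644 m/s = 7.6448 km/s
strips/day = v*86400/40075 = 7.6448*86400/40075 = 16.4818
coverage/day = strips * swath = 16.4818 * 229.9306 = 3789.6674 km
revisit = 40075 / 3789.6674 = 10.5748 days

10.5748 days


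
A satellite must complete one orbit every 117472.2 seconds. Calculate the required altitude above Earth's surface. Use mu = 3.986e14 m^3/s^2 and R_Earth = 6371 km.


T = 117472.2 s
r = (mu*T^2/(4*pi^2))^(1/3) = (3.986e14 * 117472.2^2 / (4*pi^2))^(1/3)
r = 5.18421e+07 m = 51842.1002 km
alt = r - R_E = 51842.1002 - 6371 = 45471.1002 km

45471.1002 km


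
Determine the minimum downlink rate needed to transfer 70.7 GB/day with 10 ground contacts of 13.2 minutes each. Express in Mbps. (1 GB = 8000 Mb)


total contact time = 10 * 13.2 * 60 = 7920.0000 s
data = 70.7 GB = 565600.0000 Mb
rate = 565600.0000 / 7920.0000 = 71.4141 Mbps

71.4141 Mbps


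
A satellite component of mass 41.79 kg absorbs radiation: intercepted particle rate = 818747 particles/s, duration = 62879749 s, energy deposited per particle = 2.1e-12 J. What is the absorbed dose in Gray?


Total energy deposited = rate * time * E_per
  = 818747 * 62879749 * 2.1e-12 = 108.1135 J
Dose = E_total / mass = 108.1135 / 41.79
Dose = 2.5871 Gy

2.5871 Gy


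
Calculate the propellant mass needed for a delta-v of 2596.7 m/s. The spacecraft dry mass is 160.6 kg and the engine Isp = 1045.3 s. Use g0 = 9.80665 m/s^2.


ve = Isp * g0 = 1045.3 * 9.80665 = 10250.891245 m/s
mass ratio = exp(dv/ve) = exp(2596.7/10250.891245) = 1.28828846
m_prop = m_dry * (mr - 1) = 160.6 * (1.28828846 - 1)
m_prop = 46.2991 kg

46.2991 kg


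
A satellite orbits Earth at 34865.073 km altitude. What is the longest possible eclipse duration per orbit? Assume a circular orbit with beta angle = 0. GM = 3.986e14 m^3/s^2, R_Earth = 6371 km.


r = 41236.0730 km
T = 1388.9158 min
Eclipse fraction = arcsin(R_E/r)/pi = arcsin(6371.0000/41236.0730)/pi
= arcsin(0.1545006)/pi = 0.04937687
Eclipse duration = 0.04937687 * 1388.9158 = 68.5803 min

68.5803 minutes


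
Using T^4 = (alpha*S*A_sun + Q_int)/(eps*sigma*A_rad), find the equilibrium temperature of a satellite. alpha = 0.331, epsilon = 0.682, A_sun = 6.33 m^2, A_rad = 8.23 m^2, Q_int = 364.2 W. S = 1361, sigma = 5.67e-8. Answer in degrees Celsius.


Numerator = alpha*S*A_sun + Q_int = 0.331*1361*6.33 + 364.2 = 3215.8080 W
Denominator = eps*sigma*A_rad = 0.682*5.67e-8*8.23 = 3.1824916e-07 W/K^4
T^4 = 1.0104687e+10 K^4
T = 317.0522 K = 43.9022 C

43.9022 degrees Celsius


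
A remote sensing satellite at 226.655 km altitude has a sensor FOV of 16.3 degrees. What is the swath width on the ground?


FOV = 16.3 deg = 0.2844887 rad
swath = 2 * alt * tan(FOV/2) = 2 * 226.655 * tan(0.1422443)
swath = 2 * 226.655 * 0.1432115
swath = 64.9192 km

64.9192 km


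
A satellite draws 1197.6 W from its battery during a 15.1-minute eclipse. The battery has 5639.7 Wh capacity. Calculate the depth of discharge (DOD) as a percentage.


E_used = P * t / 60 = 1197.6 * 15.1 / 60 = 301.3960 Wh
DOD = E_used / E_total * 100 = 301.3960 / 5639.7 * 100
DOD = 5.3442 %

5.3442 %


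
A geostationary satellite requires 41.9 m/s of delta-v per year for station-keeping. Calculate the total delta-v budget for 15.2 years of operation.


dV = rate * years = 41.9 * 15.2
dV = 636.8800 m/s

636.8800 m/s


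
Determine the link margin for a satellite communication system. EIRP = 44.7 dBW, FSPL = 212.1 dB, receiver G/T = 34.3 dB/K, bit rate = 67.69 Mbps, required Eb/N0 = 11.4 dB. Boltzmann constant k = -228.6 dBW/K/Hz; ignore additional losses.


C/N0 = EIRP - FSPL + G/T - k = 44.7 - 212.1 + 34.3 - (-228.6)
C/N0 = 95.5000 dB-Hz
R_b = 67.69 Mbps = 6.769e+07 bps -> 10*log10(R_b) = 78.3052 dB-Hz
Eb/N0 = C/N0 - 10*log10(R_b) = 95.5000 - 78.3052 = 17.1948 dB
Margin = Eb/N0 - Eb/N0_req = 17.1948 - 11.4 = 5.7948 dB (link closes)

5.7948 dB


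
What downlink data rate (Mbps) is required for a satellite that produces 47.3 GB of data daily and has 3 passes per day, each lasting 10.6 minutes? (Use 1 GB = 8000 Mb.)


total contact time = 3 * 10.6 * 60 = 1908.0000 s
data = 47.3 GB = 378400.0000 Mb
rate = 378400.0000 / 1908.0000 = 198.3229 Mbps

198.3229 Mbps


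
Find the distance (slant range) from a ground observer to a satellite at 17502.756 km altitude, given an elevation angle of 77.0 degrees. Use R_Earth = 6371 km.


h = 17502.756 km, el = 77.0 deg
d = -R_E*sin(el) + sqrt((R_E*sin(el))^2 + 2*R_E*h + h^2)
d = -6371.0000*sin(1.3439) + sqrt((6371.0000*0.9743701)^2 + 2*6371.0000*17502.756 + 17502.756^2)
d = 17622.9885 km

17622.9885 km


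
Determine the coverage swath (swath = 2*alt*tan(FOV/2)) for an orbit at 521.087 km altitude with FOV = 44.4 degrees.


FOV = 44.4 deg = 0.7749262 rad
swath = 2 * alt * tan(FOV/2) = 2 * 521.087 * tan(0.3874631)
swath = 2 * 521.087 * 0.4080924
swath = 425.3033 km

425.3033 km


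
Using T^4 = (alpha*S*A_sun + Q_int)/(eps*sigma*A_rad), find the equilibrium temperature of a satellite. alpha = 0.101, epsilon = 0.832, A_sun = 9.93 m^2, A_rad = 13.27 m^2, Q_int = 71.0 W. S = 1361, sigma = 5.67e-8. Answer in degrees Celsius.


Numerator = alpha*S*A_sun + Q_int = 0.101*1361*9.93 + 71.0 = 1435.9877 W
Denominator = eps*sigma*A_rad = 0.832*5.67e-8*13.27 = 6.2600429e-07 W/K^4
T^4 = 2.2938944e+09 K^4
T = 218.8484 K = -54.3016 C

-54.3016 degrees Celsius


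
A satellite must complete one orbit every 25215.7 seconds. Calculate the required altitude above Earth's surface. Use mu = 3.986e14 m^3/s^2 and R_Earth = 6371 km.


T = 25215.7 s
r = (mu*T^2/(4*pi^2))^(1/3) = (3.986e14 * 25215.7^2 / (4*pi^2))^(1/3)
r = 1.8585455e+07 m = 18585.4553 km
alt = r - R_E = 18585.4553 - 6371 = 12214.4553 km

12214.4553 km


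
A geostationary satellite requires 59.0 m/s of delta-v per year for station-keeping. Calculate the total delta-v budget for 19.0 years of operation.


dV = rate * years = 59.0 * 19.0
dV = 1121.0000 m/s

1121.0000 m/s


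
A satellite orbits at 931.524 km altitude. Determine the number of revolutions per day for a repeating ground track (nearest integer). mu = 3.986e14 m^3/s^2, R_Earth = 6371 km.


r = 7.302524e+06 m
T = 2*pi*sqrt(r^3/mu) = 6210.4163 s = 103.5069 min
revs/day = 1440 / 103.5069 = 13.9121
Rounded: 14 revolutions per day

14 revolutions per day


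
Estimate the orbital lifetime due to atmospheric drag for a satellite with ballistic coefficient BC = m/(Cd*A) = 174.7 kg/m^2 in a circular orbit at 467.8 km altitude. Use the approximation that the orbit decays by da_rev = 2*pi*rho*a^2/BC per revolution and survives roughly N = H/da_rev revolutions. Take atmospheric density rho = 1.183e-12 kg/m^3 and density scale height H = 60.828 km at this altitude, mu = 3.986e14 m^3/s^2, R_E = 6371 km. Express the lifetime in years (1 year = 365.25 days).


a = R_E + alt = 6838.8000 km = 6.8388e+06 m
da_rev = 2*pi*rho*a^2/BC = 2*pi*1.183e-12*(6.8388e+06)^2/174.7 = 1.989901 m per revolution
N = H/da_rev = 60828.0000 m / 1.989901 m = 30568.3518 revolutions
P = 2*pi*sqrt(a^3/mu) = 5628.3497 s
lifetime = N*P = 30568.3518 * 5628.3497 = 1.7204937e+08 s = 1991.3122 days
years = 1991.3122 / 365.25 = 5.4519 years

5.4519 years


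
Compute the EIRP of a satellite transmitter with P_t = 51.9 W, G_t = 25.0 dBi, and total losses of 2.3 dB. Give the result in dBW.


Pt = 51.9 W = 17.1517 dBW
EIRP = Pt_dBW + Gt - losses = 17.1517 + 25.0 - 2.3 = 39.8517 dBW

39.8517 dBW


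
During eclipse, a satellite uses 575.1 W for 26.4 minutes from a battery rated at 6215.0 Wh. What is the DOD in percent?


E_used = P * t / 60 = 575.1 * 26.4 / 60 = 253.0440 Wh
DOD = E_used / E_total * 100 = 253.0440 / 6215.0 * 100
DOD = 4.0715 %

4.0715 %


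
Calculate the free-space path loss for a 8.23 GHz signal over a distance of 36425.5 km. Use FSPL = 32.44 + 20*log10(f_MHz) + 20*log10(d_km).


f = 8.23 GHz = 8230.0000 MHz
d = 36425.5 km
FSPL = 32.44 + 20*log10(8230.0000) + 20*log10(36425.5)
FSPL = 32.44 + 78.3080 + 91.2281
FSPL = 201.9761 dB

201.9761 dB


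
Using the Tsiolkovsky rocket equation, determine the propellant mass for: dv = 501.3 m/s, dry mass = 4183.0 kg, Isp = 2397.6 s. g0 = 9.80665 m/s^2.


ve = Isp * g0 = 2397.6 * 9.80665 = 23512.424040 m/s
mass ratio = exp(dv/ve) = exp(501.3/23512.424040) = 1.02154955
m_prop = m_dry * (mr - 1) = 4183.0 * (1.02154955 - 1)
m_prop = 90.1418 kg

90.1418 kg


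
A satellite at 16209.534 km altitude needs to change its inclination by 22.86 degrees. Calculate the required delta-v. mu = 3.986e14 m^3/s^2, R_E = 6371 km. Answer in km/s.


r = 22580.5340 km = 2.2580534e+07 m
V = sqrt(mu/r) = 4201.4727 m/s
di = 22.86 deg = 0.3989823 rad
dV = 2*V*sin(di/2) = 2*4201.4727*sin(0.1994911)
dV = 1665.2166 m/s = 1.6652 km/s

1.6652 km/s


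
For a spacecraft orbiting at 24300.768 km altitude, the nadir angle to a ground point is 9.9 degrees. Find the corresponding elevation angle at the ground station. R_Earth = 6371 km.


r = R_E + alt = 30671.7680 km
Law of sines in the satellite / Earth-center / ground-point triangle:
  sin(nadir)/R_E = sin(90 + el)/r  =>  cos(el) = (r/R_E)*sin(nadir)
cos(el) = (30671.7680 / 6371.0000) * sin(9.9 deg) = 0.8277146
el = arccos(0.8277146) = 34.1353 deg
(Earth-central angle = 90 - nadir - el = 45.9647 deg)

34.1353 degrees


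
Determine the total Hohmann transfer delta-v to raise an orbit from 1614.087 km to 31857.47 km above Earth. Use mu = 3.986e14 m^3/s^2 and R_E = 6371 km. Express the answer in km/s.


r1 = 7985.0870 km = 7.985087e+06 m
r2 = 38228.4700 km = 3.822847e+07 m
dv1 = sqrt(mu/r1)*(sqrt(2*r2/(r1+r2)) - 1) = 2022.3997 m/s
dv2 = sqrt(mu/r2)*(1 - sqrt(2*r1/(r1+r2))) = 1330.8385 m/s
total dv = |dv1| + |dv2| = 2022.3997 + 1330.8385 = 3353.2382 m/s = 3.3532 km/s

3.3532 km/s


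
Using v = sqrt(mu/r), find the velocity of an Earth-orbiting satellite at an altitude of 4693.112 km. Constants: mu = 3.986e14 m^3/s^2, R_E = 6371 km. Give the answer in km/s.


r = R_E + alt = 6371.0 + 4693.112 = 11064.1120 km = 1.1064112e+07 m
v = sqrt(mu/r) = sqrt(3.986e14 / 1.1064112e+07) = 6002.1987 m/s = 6.0022 km/s

6.0022 km/s


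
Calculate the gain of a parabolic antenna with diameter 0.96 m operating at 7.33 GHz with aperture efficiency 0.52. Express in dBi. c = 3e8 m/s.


lambda = c/f = 3e8 / 7.33e+09 = 0.04092769 m
G = eta*(pi*D/lambda)^2 = 0.52*(pi*0.96/0.04092769)^2
G = 2823.6509 (linear)
G = 10*log10(2823.6509) = 34.5081 dBi

34.5081 dBi


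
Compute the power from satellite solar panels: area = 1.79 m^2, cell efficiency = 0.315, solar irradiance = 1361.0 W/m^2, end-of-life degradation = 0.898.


P = area * eta * S * degradation
P = 1.79 * 0.315 * 1361.0 * 0.898
P = 689.1251 W

689.1251 W


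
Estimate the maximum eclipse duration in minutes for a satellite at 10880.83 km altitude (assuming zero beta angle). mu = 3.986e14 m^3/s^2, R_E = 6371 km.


r = 17251.8300 km
T = 375.8484 min
Eclipse fraction = arcsin(R_E/r)/pi = arcsin(6371.0000/17251.8300)/pi
= arcsin(0.3692942)/pi = 0.1204005
Eclipse duration = 0.1204005 * 375.8484 = 45.2523 min

45.2523 minutes


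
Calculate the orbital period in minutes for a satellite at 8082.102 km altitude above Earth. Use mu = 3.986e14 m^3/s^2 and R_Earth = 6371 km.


r = 14453.1020 km = 1.4453102e+07 m
T = 2*pi*sqrt(r^3/mu) = 2*pi*sqrt(3.0191397e+21 / 3.986e14)
T = 17292.3024 s = 288.2050 min

288.2050 minutes


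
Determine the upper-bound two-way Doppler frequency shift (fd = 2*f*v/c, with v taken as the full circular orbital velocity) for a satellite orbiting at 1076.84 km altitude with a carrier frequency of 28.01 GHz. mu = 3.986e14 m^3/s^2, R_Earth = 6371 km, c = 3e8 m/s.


r = 7.44784e+06 m
v = sqrt(mu/r) = 7315.6594 m/s (worst-case radial velocity)
f = 28.01 GHz = 2.801e+10 Hz
fd = 2*f*v/c = 2*2.801e+10*7315.6594/3.0e+08
fd = 1.3660775e+06 Hz

1.3661e+06 Hz


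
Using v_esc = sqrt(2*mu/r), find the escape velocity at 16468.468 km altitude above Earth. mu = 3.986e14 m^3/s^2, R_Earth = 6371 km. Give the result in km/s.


r = 6371.0 + 16468.468 = 22839.4680 km = 2.2839468e+07 m
v_esc = sqrt(2*mu/r) = sqrt(2*3.986e14 / 2.2839468e+07)
v_esc = 5908.0023 m/s = 5.9080 km/s

5.9080 km/s


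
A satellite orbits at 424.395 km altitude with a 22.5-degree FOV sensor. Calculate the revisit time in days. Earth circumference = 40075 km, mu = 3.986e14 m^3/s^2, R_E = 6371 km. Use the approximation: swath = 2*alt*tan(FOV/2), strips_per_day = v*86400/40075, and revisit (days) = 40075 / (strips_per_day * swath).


swath = 2*424.395*tan(0.1963495) = 168.8348 km
v = sqrt(mu/r) = 7658.8100 m/s = 7.6588 km/s
strips/day = v*86400/40075 = 7.6588*86400/40075 = 16.5121
coverage/day = strips * swath = 16.5121 * 168.8348 = 2787.8124 km
revisit = 40075 / 2787.8124 = 14.3751 days

14.3751 days


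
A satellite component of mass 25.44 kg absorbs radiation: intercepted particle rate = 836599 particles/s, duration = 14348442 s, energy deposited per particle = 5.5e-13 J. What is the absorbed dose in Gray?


Total energy deposited = rate * time * E_per
  = 836599 * 14348442 * 5.5e-13 = 6.6021 J
Dose = E_total / mass = 6.6021 / 25.44
Dose = 0.2595181 Gy

0.2595 Gy


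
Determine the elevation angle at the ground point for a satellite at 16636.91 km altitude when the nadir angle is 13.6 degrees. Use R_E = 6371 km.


r = R_E + alt = 23007.9100 km
Law of sines in the satellite / Earth-center / ground-point triangle:
  sin(nadir)/R_E = sin(90 + el)/r  =>  cos(el) = (r/R_E)*sin(nadir)
cos(el) = (23007.9100 / 6371.0000) * sin(13.6 deg) = 0.8491804
el = arccos(0.8491804) = 31.8774 deg
(Earth-central angle = 90 - nadir - el = 44.5226 deg)

31.8774 degrees


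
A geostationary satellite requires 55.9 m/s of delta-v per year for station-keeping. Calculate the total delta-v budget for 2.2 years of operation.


dV = rate * years = 55.9 * 2.2
dV = 122.9800 m/s

122.9800 m/s


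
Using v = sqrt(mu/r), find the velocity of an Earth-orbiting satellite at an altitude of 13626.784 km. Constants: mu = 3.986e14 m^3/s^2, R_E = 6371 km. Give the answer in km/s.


r = R_E + alt = 6371.0 + 13626.784 = 19997.7840 km = 1.9997784e+07 m
v = sqrt(mu/r) = sqrt(3.986e14 / 1.9997784e+07) = 4464.5502 m/s = 4.4646 km/s

4.4646 km/s


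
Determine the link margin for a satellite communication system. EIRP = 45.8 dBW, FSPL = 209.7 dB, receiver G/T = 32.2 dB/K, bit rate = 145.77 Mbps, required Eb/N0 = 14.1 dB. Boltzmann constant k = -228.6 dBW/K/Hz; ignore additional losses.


C/N0 = EIRP - FSPL + G/T - k = 45.8 - 209.7 + 32.2 - (-228.6)
C/N0 = 96.9000 dB-Hz
R_b = 145.77 Mbps = 1.4577e+08 bps -> 10*log10(R_b) = 81.6367 dB-Hz
Eb/N0 = C/N0 - 10*log10(R_b) = 96.9000 - 81.6367 = 15.2633 dB
Margin = Eb/N0 - Eb/N0_req = 15.2633 - 14.1 = 1.1633 dB (link closes)

1.1633 dB


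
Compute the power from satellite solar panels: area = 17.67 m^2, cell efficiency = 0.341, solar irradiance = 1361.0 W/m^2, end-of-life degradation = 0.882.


P = area * eta * S * degradation
P = 17.67 * 0.341 * 1361.0 * 0.882
P = 7232.9862 W

7232.9862 W


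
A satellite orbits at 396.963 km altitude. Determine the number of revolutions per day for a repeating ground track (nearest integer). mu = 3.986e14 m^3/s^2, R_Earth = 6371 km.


r = 6.767963e+06 m
T = 2*pi*sqrt(r^3/mu) = 5541.1280 s = 92.3521 min
revs/day = 1440 / 92.3521 = 15.5925
Rounded: 16 revolutions per day

16 revolutions per day


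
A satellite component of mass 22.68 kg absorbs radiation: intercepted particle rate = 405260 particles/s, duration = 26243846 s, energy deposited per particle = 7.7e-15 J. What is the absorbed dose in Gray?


Total energy deposited = rate * time * E_per
  = 405260 * 26243846 * 7.7e-15 = 0.08189397 J
Dose = E_total / mass = 0.08189397 / 22.68
Dose = 0.003610845 Gy

0.0036 Gy


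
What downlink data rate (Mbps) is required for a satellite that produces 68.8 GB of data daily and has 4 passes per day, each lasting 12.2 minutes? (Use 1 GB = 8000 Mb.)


total contact time = 4 * 12.2 * 60 = 2928.0000 s
data = 68.8 GB = 550400.0000 Mb
rate = 550400.0000 / 2928.0000 = 187.9781 Mbps

187.9781 Mbps


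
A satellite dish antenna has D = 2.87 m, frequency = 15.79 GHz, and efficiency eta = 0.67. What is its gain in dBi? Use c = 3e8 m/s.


lambda = c/f = 3e8 / 1.579e+10 = 0.01899937 m
G = eta*(pi*D/lambda)^2 = 0.67*(pi*2.87/0.01899937)^2
G = 150889.8727 (linear)
G = 10*log10(150889.8727) = 51.7866 dBi

51.7866 dBi


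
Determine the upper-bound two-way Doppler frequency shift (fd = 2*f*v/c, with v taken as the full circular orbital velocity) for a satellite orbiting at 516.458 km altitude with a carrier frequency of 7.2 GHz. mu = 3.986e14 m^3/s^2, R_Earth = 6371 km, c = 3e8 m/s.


r = 6.887458e+06 m
v = sqrt(mu/r) = 7607.4510 m/s (worst-case radial velocity)
f = 7.2 GHz = 7.2e+09 Hz
fd = 2*f*v/c = 2*7.2e+09*7607.4510/3.0e+08
fd = 365157.6494 Hz

365157.6494 Hz


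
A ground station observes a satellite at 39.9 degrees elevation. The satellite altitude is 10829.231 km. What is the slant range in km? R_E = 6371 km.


h = 10829.231 km, el = 39.9 deg
d = -R_E*sin(el) + sqrt((R_E*sin(el))^2 + 2*R_E*h + h^2)
d = -6371.0000*sin(0.6963864) + sqrt((6371.0000*0.6414496)^2 + 2*6371.0000*10829.231 + 10829.231^2)
d = 12404.5106 km

12404.5106 km


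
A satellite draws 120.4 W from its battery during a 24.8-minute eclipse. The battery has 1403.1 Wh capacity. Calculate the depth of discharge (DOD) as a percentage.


E_used = P * t / 60 = 120.4 * 24.8 / 60 = 49.7653 Wh
DOD = E_used / E_total * 100 = 49.7653 / 1403.1 * 100
DOD = 3.5468 %

3.5468 %


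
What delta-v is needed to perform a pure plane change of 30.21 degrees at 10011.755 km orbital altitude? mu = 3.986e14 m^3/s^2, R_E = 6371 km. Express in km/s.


r = 16382.7550 km = 1.6382755e+07 m
V = sqrt(mu/r) = 4932.5918 m/s
di = 30.21 deg = 0.527264 rad
dV = 2*V*sin(di/2) = 2*4932.5918*sin(0.263632)
dV = 2570.7560 m/s = 2.5708 km/s

2.5708 km/s


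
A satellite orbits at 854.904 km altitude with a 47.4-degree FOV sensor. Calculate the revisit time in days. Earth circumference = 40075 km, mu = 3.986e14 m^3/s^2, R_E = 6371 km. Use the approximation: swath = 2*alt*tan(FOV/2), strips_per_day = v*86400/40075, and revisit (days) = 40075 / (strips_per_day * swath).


swath = 2*854.904*tan(0.413643) = 750.5532 km
v = sqrt(mu/r) = 7427.1561 m/s = 7.4272 km/s
strips/day = v*86400/40075 = 7.4272*86400/40075 = 16.0126
coverage/day = strips * swath = 16.0126 * 750.5532 = 12018.3340 km
revisit = 40075 / 12018.3340 = 3.3345 days

3.3345 days


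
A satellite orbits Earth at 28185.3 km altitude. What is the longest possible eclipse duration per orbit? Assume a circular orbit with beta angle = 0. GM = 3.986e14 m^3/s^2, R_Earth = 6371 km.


r = 34556.3000 km
T = 1065.4935 min
Eclipse fraction = arcsin(R_E/r)/pi = arcsin(6371.0000/34556.3000)/pi
= arcsin(0.1843658)/pi = 0.05902311
Eclipse duration = 0.05902311 * 1065.4935 = 62.8887 min

62.8887 minutes


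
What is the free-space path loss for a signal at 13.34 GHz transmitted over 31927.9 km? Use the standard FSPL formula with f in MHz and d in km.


f = 13.34 GHz = 13340.0000 MHz
d = 31927.9 km
FSPL = 32.44 + 20*log10(13340.0000) + 20*log10(31927.9)
FSPL = 32.44 + 82.5031 + 90.0834
FSPL = 205.0265 dB

205.0265 dB


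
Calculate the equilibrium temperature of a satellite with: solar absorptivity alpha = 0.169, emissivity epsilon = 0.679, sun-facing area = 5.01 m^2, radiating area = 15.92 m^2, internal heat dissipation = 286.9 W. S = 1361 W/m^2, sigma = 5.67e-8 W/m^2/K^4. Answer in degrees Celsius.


Numerator = alpha*S*A_sun + Q_int = 0.169*1361*5.01 + 286.9 = 1439.2451 W
Denominator = eps*sigma*A_rad = 0.679*5.67e-8*15.92 = 6.1290886e-07 W/K^4
T^4 = 2.3482204e+09 K^4
T = 220.1328 K = -53.0172 C

-53.0172 degrees Celsius


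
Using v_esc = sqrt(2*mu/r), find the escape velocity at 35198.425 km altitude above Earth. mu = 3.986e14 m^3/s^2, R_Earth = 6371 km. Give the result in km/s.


r = 6371.0 + 35198.425 = 41569.4250 km = 4.1569425e+07 m
v_esc = sqrt(2*mu/r) = sqrt(2*3.986e14 / 4.1569425e+07)
v_esc = 4379.2187 m/s = 4.3792 km/s

4.3792 km/s


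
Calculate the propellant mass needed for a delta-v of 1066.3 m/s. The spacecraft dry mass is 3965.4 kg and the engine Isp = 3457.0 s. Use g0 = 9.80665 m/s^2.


ve = Isp * g0 = 3457.0 * 9.80665 = 33901.589050 m/s
mass ratio = exp(dv/ve) = exp(1066.3/33901.589050) = 1.03195267
m_prop = m_dry * (mr - 1) = 3965.4 * (1.03195267 - 1)
m_prop = 126.7051 kg

126.7051 kg


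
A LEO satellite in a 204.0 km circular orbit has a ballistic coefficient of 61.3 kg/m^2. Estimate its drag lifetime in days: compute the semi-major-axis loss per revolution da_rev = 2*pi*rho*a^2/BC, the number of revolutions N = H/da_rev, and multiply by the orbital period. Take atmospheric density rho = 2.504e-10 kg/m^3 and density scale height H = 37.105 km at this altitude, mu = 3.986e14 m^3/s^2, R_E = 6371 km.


a = R_E + alt = 6575.0000 km = 6.575e+06 m
da_rev = 2*pi*rho*a^2/BC = 2*pi*2.504e-10*(6.575e+06)^2/61.3 = 1109.545797 m per revolution
N = H/da_rev = 37105.0000 m / 1109.545797 m = 33.4416 revolutions
P = 2*pi*sqrt(a^3/mu) = 5305.8486 s
lifetime = N*P = 33.4416 * 5305.8486 = 177436.1314 s = 2.0537 days

2.0537 days


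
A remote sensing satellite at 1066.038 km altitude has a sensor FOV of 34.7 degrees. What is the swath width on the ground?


FOV = 34.7 deg = 0.6056293 rad
swath = 2 * alt * tan(FOV/2) = 2 * 1066.038 * tan(0.3028146)
swath = 2 * 1066.038 * 0.3124229
swath = 666.1094 km

666.1094 km


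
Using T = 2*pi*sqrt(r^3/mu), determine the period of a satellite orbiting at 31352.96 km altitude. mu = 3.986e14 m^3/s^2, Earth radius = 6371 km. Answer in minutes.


r = 37723.9600 km = 3.772396e+07 m
T = 2*pi*sqrt(r^3/mu) = 2*pi*sqrt(5.368486e+22 / 3.986e14)
T = 72918.4007 s = 1215.3067 min

1215.3067 minutes
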